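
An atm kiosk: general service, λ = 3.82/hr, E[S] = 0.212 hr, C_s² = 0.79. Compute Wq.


ρ = λ·E[S] = 3.82·0.212 = 0.8098
E[S²] = E[S]²(1+C_s²) = 0.212²·(1+0.79) = 0.080450
Wq = λ·E[S²]/(2(1−ρ)) = 3.82·0.080450/(2·0.1902) = 0.80805 hr

Final: 0.80805 hr


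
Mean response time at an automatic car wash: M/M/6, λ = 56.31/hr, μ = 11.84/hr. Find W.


a = 4.7559; ρ = 0.7927; P₀ = 0.006489
Lq = P₀·a^c·ρ/(c!(1−ρ)²) = 1.92288
Wq = Lq/λ = 1.92288/56.31 = 0.03415 hr
W = Wq + 1/μ = 0.03415 + 0.08446 = 0.11861 hr

Final: 0.11861 hr


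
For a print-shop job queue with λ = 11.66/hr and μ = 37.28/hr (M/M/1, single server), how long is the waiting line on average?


ρ = 11.66/37.28 = 0.3128
Lq = ρ²/(1−ρ) = 0.09782/0.6872 = 0.1423

Final: 0.1423


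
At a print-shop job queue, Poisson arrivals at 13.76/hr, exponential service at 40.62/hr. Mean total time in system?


W = 1/(μ−λ) = 1/(40.62 − 13.76) = 1/26.86 = 0.03723 hr

Final: 0.03723 hr


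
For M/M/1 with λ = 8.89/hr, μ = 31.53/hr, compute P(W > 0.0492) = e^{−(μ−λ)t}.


W ~ Exponential(μ−λ) for M/M/1.
μ − λ = 31.53 − 8.89 = 22.6400
P(W > t) = e^{−(μ−λ)t} = e^{−1.1139} = 0.328280

Final: 0.328280


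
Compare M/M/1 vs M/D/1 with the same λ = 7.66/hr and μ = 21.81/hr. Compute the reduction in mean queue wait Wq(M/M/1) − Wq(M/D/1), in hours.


ρ = 7.66/21.81 = 0.3512
Wq(M/M/1) = ρ/(μ−λ) = 0.3512/14.15 = 0.02482 hr
Wq(M/D/1) = ρ/(2(μ−λ)) = 0.01241 hr
Savings = 0.02482 − 0.01241 = 0.01241 hr

Final: 0.01241 hr


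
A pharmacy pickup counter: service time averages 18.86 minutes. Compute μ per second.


μ = 1/(service time) in consistent units.
1 second = 0.0166667 min, so μ = 0.0166667/18.86 = 0.0008837 per second

Final: 0.0008837 /sec


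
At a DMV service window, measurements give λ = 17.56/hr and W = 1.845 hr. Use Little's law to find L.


L = λW = 17.56·1.845 = 32.3982

Final: 32.3982


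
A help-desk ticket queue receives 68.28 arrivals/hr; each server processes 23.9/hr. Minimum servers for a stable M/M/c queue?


Stability requires cμ > λ ⇔ c > λ/μ.
λ/μ = 68.28/23.9 = 2.8569
Minimum integer c = ⌊2.8569⌋ + 1 = 3
Check: 3·23.9 = 71.70 > 68.28, while 2·23.9 = 47.80 ≤ 68.28

Final: 3 servers


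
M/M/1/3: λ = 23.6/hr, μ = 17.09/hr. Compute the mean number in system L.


ρ = 23.6/17.09 = 1.3809
L = ρ[1 − (K+1)ρ^K + Kρ^(K+1)] / [(1−ρ)(1−ρ^(K+1))]
Numerator: 1.3809·(1 − 4·2.633357 + 3·3.636468) = 1.900116
Denominator: (-0.3809)·(-2.636468) = 1.004295
L = 1.900116/1.004295 = 1.8920

Final: 1.8920


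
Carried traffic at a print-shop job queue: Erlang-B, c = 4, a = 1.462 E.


B(4,1.462) = 0.044876 (Erlang-B)
Carried load = a(1 − B) = 1.462·(1 − 0.044876) = 1.462·0.955124 = 1.3964 E

Final: 1.3964 Erlangs


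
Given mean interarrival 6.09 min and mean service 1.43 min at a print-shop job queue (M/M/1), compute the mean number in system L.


λ = 60/6.09 = 9.8522 /hr
μ = 60/1.43 = 41.9580 /hr
ρ = λ/μ = 9.8522/41.9580 = 0.2348
L = ρ/(1−ρ) = 0.2348/0.7652 = 0.3069

Final: 0.3069


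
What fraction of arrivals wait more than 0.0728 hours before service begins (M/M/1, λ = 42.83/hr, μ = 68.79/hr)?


ρ = 42.83/68.79 = 0.6226
P(Wq > t) = ρ·e^{−(μ−λ)t} = 0.6226·e^{−1.8899}
= 0.6226·0.151089 = 0.094071

Final: 0.094071


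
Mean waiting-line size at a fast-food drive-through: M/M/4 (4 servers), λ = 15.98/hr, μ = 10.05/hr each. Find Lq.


a = λ/μ = 1.5900; ρ = a/4 = 0.3975
P₀ = 0.201359
Lq = P₀·a^c·ρ / (c!·(1−ρ)²) = 0.201359·6.39209·0.3975/(24·0.36299)
= 0.05873

Final: 0.05873


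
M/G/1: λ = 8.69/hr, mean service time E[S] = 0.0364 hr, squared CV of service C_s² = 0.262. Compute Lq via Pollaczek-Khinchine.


ρ = λ·E[S] = 8.69·0.0364 = 0.3163
Lq = ρ²(1+C_s²)/(2(1−ρ)) = 0.1001·(1+0.262)/(2·0.6837)
= 0.1001·1.2620/1.3674 = 0.09235

Final: 0.09235


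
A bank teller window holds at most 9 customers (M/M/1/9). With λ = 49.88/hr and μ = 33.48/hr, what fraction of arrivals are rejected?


ρ = λ/μ = 49.88/33.48 = 1.4898
P_K = (1−ρ)ρ^K/(1−ρ^(K+1)) = (-0.4898·36.163375)/(1 − 53.877813)
= -17.714437/-52.877813 = 0.335007

Final: 0.335007


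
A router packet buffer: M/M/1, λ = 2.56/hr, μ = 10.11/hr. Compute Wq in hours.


ρ = 2.56/10.11 = 0.2532
Wq = ρ/(μ−λ) = 0.2532/(10.11 − 2.56) = 0.2532/7.55 = 0.03354 hr

Final: 0.03354 hr


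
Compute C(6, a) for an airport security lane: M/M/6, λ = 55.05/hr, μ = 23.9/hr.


a = λ/μ = 2.3033; ρ = a/6 = 0.3839
P₀ = 0.099577 (from M/M/c formula)
C(c,a) = [a^c/(c!(1−ρ))]·P₀ = [149.33326/(720·0.6161)]·0.099577
= 0.33664·0.099577 = 0.033522

Final: 0.033522


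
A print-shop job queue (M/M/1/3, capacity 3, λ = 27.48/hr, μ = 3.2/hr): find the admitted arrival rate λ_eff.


ρ = 8.5875; P_K = (1−ρ)ρ^3/(1−ρ^4) = 0.883714
λ_eff = λ(1 − P_K) = 27.48·(1 − 0.883714) = 27.48·0.116286 = 3.1955 /hr

Final: 3.1955 /hr


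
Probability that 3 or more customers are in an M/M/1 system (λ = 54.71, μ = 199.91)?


ρ = 54.71/199.91 = 0.2737
P(N ≥ n) = ρ^n = 0.2737^3 = 0.020497

Final: 0.020497


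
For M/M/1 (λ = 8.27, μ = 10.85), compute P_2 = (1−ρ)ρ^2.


ρ = 8.27/10.85 = 0.7622
P_n = (1−ρ)·ρ^n = (1 − 0.7622)·0.7622^2 = 0.2378·0.580967 = 0.138147

Final: 0.138147


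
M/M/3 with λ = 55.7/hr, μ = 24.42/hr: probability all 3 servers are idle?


a = λ/μ = 55.7/24.42 = 2.2809; ρ = a/c = 0.7603
Σ_{k=0}^{2} a^k/k! (terms k=0..2) = 1.00000 + 2.28092 + 2.60129 = 5.88221
Tail: a^3/(3!(1−ρ)) = 11.86666/(6·0.2397) = 8.25125
P₀ = 1/(5.88221 + 8.25125) = 1/14.13346 = 0.070754

Final: 0.070754


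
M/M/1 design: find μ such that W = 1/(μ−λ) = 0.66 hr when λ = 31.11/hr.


W = 1/(μ−λ) ⇒ μ − λ = 1/W = 1/0.66 = 1.5152
μ = λ + 1/W = 31.11 + 1.5152 = 32.6252 per hr

Final: 32.6252 /hr


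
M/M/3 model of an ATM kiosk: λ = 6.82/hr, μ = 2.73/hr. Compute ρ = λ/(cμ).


ρ = λ/(cμ) = 6.82/(3·2.73) = 6.82/8.19 = 0.8327

Final: 0.8327


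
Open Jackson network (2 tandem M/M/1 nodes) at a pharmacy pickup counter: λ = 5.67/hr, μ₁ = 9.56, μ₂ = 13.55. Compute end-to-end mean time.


Each node sees arrival rate λ = 5.67/hr (tandem ⇒ throughput preserved).
W₁ = 1/(μ₁−λ) = 1/(9.56−5.67) = 0.25707 hr
W₂ = 1/(μ₂−λ) = 1/(13.55−5.67) = 0.12690 hr
W_total = W₁ + W₂ = 0.25707 + 0.12690 = 0.38397 hr

Final: 0.38397 hr


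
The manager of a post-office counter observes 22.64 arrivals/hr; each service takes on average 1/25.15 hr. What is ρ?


ρ = λ/μ = 22.64/25.15 = 0.9002

Final: 0.9002


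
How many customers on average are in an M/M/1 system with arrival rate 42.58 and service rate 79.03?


ρ = λ/μ = 42.58/79.03 = 0.5388
L = ρ/(1−ρ) = 0.5388/(1 − 0.5388) = 0.5388/0.4612 = 1.1682

Final: 1.1682


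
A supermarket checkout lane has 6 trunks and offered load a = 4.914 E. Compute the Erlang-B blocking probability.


B(c,a) = (a^c/c!) / Σ_{k=0}^{c} a^k/k!
a^6/6! = 19.555927
Σ terms (k=0..6): 1.00000 + 4.91400 + 12.07370 + 19.77672 + 24.29570 + 23.87781 + 19.55593 = 105.493851
B = 19.555927/105.493851 = 0.185375

Final: 0.185375


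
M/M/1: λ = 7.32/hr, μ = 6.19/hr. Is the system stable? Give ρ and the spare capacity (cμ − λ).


Total capacity cμ = 1·6.19 = 6.19/hr
ρ = λ/(cμ) = 7.32/6.19 = 1.1826
Stable ⇔ ρ < 1: NO
Spare capacity = cμ − λ = 6.19 − 7.32 = -1.13/hr

Final: ρ = 1.1826; unstable; margin = -1.13/hr


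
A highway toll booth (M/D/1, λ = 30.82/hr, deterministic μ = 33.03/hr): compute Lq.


ρ = 30.82/33.03 = 0.9331
M/D/1: Lq = ρ²/(2(1−ρ)) = 0.8707/(2·0.06691) = 6.50631

Final: 6.50631


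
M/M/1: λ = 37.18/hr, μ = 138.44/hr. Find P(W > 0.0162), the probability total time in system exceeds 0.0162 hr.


W ~ Exponential(μ−λ) for M/M/1.
μ − λ = 138.44 − 37.18 = 101.2600
P(W > t) = e^{−(μ−λ)t} = e^{−1.6404} = 0.193900

Final: 0.193900


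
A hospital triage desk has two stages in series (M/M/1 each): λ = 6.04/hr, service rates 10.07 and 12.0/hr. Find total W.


Each node sees arrival rate λ = 6.04/hr (tandem ⇒ throughput preserved).
W₁ = 1/(μ₁−λ) = 1/(10.07−6.04) = 0.24814 hr
W₂ = 1/(μ₂−λ) = 1/(12.0−6.04) = 0.16779 hr
W_total = W₁ + W₂ = 0.24814 + 0.16779 = 0.41592 hr

Final: 0.41592 hr


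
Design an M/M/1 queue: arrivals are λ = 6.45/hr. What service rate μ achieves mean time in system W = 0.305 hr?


W = 1/(μ−λ) ⇒ μ − λ = 1/W = 1/0.305 = 3.2787
μ = λ + 1/W = 6.45 + 3.2787 = 9.7287 per hr

Final: 9.7287 /hr


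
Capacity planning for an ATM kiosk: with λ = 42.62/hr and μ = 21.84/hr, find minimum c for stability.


Stability requires cμ > λ ⇔ c > λ/μ.
λ/μ = 42.62/21.84 = 1.9515
Minimum integer c = ⌊1.9515⌋ + 1 = 2
Check: 2·21.84 = 43.68 > 42.62, while 1·21.84 = 21.84 ≤ 42.62

Final: 2 servers


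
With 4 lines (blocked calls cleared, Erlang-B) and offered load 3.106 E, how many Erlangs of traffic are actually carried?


B(4,3.106) = 0.217840 (Erlang-B)
Carried load = a(1 − B) = 3.106·(1 − 0.217840) = 3.106·0.782160 = 2.4294 E

Final: 2.4294 Erlangs


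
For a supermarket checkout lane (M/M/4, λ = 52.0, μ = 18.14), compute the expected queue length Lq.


a = λ/μ = 2.8666; ρ = a/4 = 0.7166
P₀ = 0.045807
Lq = P₀·a^c·ρ / (c!·(1−ρ)²) = 0.045807·67.52495·0.7166/(24·0.08029)
= 1.15037

Final: 1.15037


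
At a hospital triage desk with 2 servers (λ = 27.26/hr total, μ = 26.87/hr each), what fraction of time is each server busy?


ρ = λ/(cμ) = 27.26/(2·26.87) = 27.26/53.74 = 0.5073

Final: 0.5073


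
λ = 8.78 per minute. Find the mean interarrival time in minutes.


Mean interarrival time = 1/λ = 1/8.78 minute = 0.11390 minute
In minutes: 0.11390 × 1 = 0.1139 min

Final: 0.1139 min


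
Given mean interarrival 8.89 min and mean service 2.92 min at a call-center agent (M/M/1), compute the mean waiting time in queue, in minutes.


λ = 60/8.89 = 6.7492 /hr
μ = 60/2.92 = 20.5479 /hr
ρ = λ/μ = 6.7492/20.5479 = 0.3285
Wq = ρ/(μ−λ) = 0.3285/(20.5479−6.7492) = 0.02380 hr
In minutes: 0.02380·60 = 1.428 min

Final: 1.428 min


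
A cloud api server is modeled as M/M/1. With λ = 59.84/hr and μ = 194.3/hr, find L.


ρ = λ/μ = 59.84/194.3 = 0.3080
L = ρ/(1−ρ) = 0.3080/(1 − 0.3080) = 0.3080/0.6920 = 0.4450

Final: 0.4450


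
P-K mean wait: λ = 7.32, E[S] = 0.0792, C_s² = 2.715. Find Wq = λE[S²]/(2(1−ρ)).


ρ = λ·E[S] = 7.32·0.0792 = 0.5797
E[S²] = E[S]²(1+C_s²) = 0.0792²·(1+2.715) = 0.023303
Wq = λ·E[S²]/(2(1−ρ)) = 7.32·0.023303/(2·0.4203) = 0.20294 hr

Final: 0.20294 hr


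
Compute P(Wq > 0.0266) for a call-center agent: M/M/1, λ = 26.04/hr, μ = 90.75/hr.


ρ = 26.04/90.75 = 0.2869
P(Wq > t) = ρ·e^{−(μ−λ)t} = 0.2869·e^{−1.7213}
= 0.2869·0.178836 = 0.051316

Final: 0.051316


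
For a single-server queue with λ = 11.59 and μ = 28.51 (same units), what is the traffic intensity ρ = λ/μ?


ρ = λ/μ = 11.59/28.51 = 0.4065

Final: 0.4065


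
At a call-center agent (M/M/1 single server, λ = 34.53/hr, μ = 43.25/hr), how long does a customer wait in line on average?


ρ = 34.53/43.25 = 0.7984
Wq = ρ/(μ−λ) = 0.7984/(43.25 − 34.53) = 0.7984/8.72 = 0.09156 hr

Final: 0.09156 hr


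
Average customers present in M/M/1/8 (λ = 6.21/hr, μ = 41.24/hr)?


ρ = 6.21/41.24 = 0.1506
L = ρ[1 − (K+1)ρ^K + Kρ^(K+1)] / [(1−ρ)(1−ρ^(K+1))]
Numerator: 0.1506·(1 − 9·0.0000002644 + 8·0.00000003981) = 0.150582
Denominator: (0.8494)·(1.000000) = 0.849418
L = 0.150582/0.849418 = 0.1773

Final: 0.1773


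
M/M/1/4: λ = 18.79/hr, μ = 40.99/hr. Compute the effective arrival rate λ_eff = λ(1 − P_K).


ρ = 0.4584; P_K = (1−ρ)ρ^4/(1−ρ^5) = 0.024409
λ_eff = λ(1 − P_K) = 18.79·(1 − 0.024409) = 18.79·0.975591 = 18.3314 /hr

Final: 18.3314 /hr


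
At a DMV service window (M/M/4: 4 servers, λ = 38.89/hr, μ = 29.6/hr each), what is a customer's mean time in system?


a = 1.3139; ρ = 0.3285; P₀ = 0.267391
Lq = P₀·a^c·ρ/(c!(1−ρ)²) = 0.02418
Wq = Lq/λ = 0.02418/38.89 = 0.0006218 hr
W = Wq + 1/μ = 0.0006218 + 0.03378 = 0.03441 hr

Final: 0.03441 hr


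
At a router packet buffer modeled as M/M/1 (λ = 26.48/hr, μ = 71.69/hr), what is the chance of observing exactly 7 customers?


ρ = 26.48/71.69 = 0.3694
P_n = (1−ρ)·ρ^n = (1 − 0.3694)·0.3694^7 = 0.6306·0.0009380 = 0.0005916

Final: 0.0005916


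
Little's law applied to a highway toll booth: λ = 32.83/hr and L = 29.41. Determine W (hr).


W = L/λ = 29.41/32.83 = 0.8958 hr

Final: 0.8958 hr


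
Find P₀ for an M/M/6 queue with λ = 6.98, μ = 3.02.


a = λ/μ = 6.98/3.02 = 2.3113; ρ = a/c = 0.3852
Σ_{k=0}^{5} a^k/k! (terms k=0..5) = 1.00000 + 2.31126 + 2.67096 + 2.05776 + 1.18900 + 0.54962 = 9.77859
Tail: a^6/(6!(1−ρ)) = 152.43717/(720·0.6148) = 0.34437
P₀ = 1/(9.77859 + 0.34437) = 1/10.12297 = 0.098785

Final: 0.098785


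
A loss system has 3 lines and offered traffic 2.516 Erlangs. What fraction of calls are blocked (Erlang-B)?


B(c,a) = (a^c/c!) / Σ_{k=0}^{c} a^k/k!
a^3/3! = 2.654487
Σ terms (k=0..3): 1.00000 + 2.51600 + 3.16513 + 2.65449 = 9.335615
B = 2.654487/9.335615 = 0.284340

Final: 0.284340


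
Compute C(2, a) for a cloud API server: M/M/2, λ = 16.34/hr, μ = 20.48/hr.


a = λ/μ = 0.7979; ρ = a/2 = 0.3989
P₀ = 0.429668 (from M/M/c formula)
C(c,a) = [a^c/(c!(1−ρ))]·P₀ = [0.63657/(2·0.6011)]·0.429668
= 0.52952·0.429668 = 0.227520

Final: 0.227520


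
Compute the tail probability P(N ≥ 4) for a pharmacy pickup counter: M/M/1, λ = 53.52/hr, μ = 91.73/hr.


ρ = 53.52/91.73 = 0.5835
P(N ≥ n) = ρ^n = 0.5835^4 = 0.115883

Final: 0.115883


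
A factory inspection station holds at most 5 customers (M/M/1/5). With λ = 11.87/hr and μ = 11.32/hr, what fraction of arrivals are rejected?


ρ = λ/μ = 11.87/11.32 = 1.0486
P_K = (1−ρ)ρ^K/(1−ρ^(K+1)) = (-0.04859·1.267715)/(1 − 1.329308)
= -0.061594/-0.329308 = 0.187040

Final: 0.187040


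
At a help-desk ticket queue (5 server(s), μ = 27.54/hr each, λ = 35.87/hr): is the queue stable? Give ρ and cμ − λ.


Total capacity cμ = 5·27.54 = 137.70/hr
ρ = λ/(cμ) = 35.87/137.70 = 0.2605
Stable ⇔ ρ < 1: YES
Spare capacity = cμ − λ = 137.70 − 35.87 = 101.83/hr

Final: ρ = 0.2605; stable; margin = 101.83/hr


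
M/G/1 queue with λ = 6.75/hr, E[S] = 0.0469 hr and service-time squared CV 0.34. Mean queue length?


ρ = λ·E[S] = 6.75·0.0469 = 0.3166
Lq = ρ²(1+C_s²)/(2(1−ρ)) = 0.1002·(1+0.34)/(2·0.6834)
= 0.1002·1.3400/1.3668 = 0.09825

Final: 0.09825


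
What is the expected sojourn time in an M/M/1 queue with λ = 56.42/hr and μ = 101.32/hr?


W = 1/(μ−λ) = 1/(101.32 − 56.42) = 1/44.90 = 0.02227 hr

Final: 0.02227 hr


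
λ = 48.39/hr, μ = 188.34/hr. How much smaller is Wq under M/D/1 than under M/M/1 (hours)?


ρ = 48.39/188.34 = 0.2569
Wq(M/M/1) = ρ/(μ−λ) = 0.2569/139.95 = 0.001836 hr
Wq(M/D/1) = ρ/(2(μ−λ)) = 0.0009179 hr
Savings = 0.001836 − 0.0009179 = 0.0009179 hr

Final: 0.0009179 hr


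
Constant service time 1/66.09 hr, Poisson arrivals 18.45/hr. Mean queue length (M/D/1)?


ρ = 18.45/66.09 = 0.2792
M/D/1: Lq = ρ²/(2(1−ρ)) = 0.07793/(2·0.7208) = 0.05406

Final: 0.05406


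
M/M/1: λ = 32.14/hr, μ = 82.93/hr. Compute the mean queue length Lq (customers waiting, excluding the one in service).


ρ = 32.14/82.93 = 0.3876
Lq = ρ²/(1−ρ) = 0.1502/0.6124 = 0.2452

Final: 0.2452


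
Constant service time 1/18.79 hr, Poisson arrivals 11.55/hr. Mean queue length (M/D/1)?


ρ = 11.55/18.79 = 0.6147
M/D/1: Lq = ρ²/(2(1−ρ)) = 0.3778/(2·0.3853) = 0.49031

Final: 0.49031


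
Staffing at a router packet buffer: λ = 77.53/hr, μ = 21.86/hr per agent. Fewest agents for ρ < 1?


Stability requires cμ > λ ⇔ c > λ/μ.
λ/μ = 77.53/21.86 = 3.5467
Minimum integer c = ⌊3.5467⌋ + 1 = 4
Check: 4·21.86 = 87.44 > 77.53, while 3·21.86 = 65.58 ≤ 77.53

Final: 4 servers


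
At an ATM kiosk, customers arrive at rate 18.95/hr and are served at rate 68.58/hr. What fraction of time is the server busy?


ρ = λ/μ = 18.95/68.58 = 0.2763

Final: 0.2763


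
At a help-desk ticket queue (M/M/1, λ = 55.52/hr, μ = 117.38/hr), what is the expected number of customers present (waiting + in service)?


ρ = λ/μ = 55.52/117.38 = 0.4730
L = ρ/(1−ρ) = 0.4730/(1 − 0.4730) = 0.4730/0.5270 = 0.8975

Final: 0.8975


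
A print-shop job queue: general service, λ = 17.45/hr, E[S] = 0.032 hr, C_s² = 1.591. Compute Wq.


ρ = λ·E[S] = 17.45·0.032 = 0.5584
E[S²] = E[S]²(1+C_s²) = 0.032²·(1+1.591) = 0.002653
Wq = λ·E[S²]/(2(1−ρ)) = 17.45·0.002653/(2·0.4416) = 0.05242 hr

Final: 0.05242 hr


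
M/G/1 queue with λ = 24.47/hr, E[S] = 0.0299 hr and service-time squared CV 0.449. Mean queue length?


ρ = λ·E[S] = 24.47·0.0299 = 0.7317
Lq = ρ²(1+C_s²)/(2(1−ρ)) = 0.5353·(1+0.449)/(2·0.2683)
= 0.5353·1.4490/0.5367 = 1.44528

Final: 1.44528


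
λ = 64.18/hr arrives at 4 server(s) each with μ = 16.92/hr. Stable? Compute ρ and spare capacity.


Total capacity cμ = 4·16.92 = 67.68/hr
ρ = λ/(cμ) = 64.18/67.68 = 0.9483
Stable ⇔ ρ < 1: YES
Spare capacity = cμ − λ = 67.68 − 64.18 = 3.50/hr

Final: ρ = 0.9483; stable; margin = 3.50/hr


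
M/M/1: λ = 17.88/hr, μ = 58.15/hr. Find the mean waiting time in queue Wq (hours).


ρ = 17.88/58.15 = 0.3075
Wq = ρ/(μ−λ) = 0.3075/(58.15 − 17.88) = 0.3075/40.27 = 0.007635 hr

Final: 0.007635 hr


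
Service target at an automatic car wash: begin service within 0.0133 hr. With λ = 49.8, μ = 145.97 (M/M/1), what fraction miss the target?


ρ = 49.8/145.97 = 0.3412
P(Wq > t) = ρ·e^{−(μ−λ)t} = 0.3412·e^{−1.2791}
= 0.3412·0.278299 = 0.094946

Final: 0.094946


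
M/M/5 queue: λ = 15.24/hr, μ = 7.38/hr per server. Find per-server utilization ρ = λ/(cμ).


ρ = λ/(cμ) = 15.24/(5·7.38) = 15.24/36.90 = 0.4130

Final: 0.4130


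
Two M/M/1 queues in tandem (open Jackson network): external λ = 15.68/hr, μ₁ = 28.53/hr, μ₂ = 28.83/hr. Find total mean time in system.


Each node sees arrival rate λ = 15.68/hr (tandem ⇒ throughput preserved).
W₁ = 1/(μ₁−λ) = 1/(28.53−15.68) = 0.07782 hr
W₂ = 1/(μ₂−λ) = 1/(28.83−15.68) = 0.07605 hr
W_total = W₁ + W₂ = 0.07782 + 0.07605 = 0.15387 hr

Final: 0.15387 hr


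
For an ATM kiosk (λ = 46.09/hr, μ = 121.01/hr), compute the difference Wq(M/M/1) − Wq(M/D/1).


ρ = 46.09/121.01 = 0.3809
Wq(M/M/1) = ρ/(μ−λ) = 0.3809/74.92 = 0.005084 hr
Wq(M/D/1) = ρ/(2(μ−λ)) = 0.002542 hr
Savings = 0.005084 − 0.002542 = 0.002542 hr

Final: 0.002542 hr


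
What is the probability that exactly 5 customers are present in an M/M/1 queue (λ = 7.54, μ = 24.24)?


ρ = 7.54/24.24 = 0.3111
P_n = (1−ρ)·ρ^n = (1 − 0.3111)·0.3111^5 = 0.6889·0.002912 = 0.002006

Final: 0.002006


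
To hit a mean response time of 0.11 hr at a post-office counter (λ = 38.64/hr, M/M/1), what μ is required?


W = 1/(μ−λ) ⇒ μ − λ = 1/W = 1/0.11 = 9.0909
μ = λ + 1/W = 38.64 + 9.0909 = 47.7309 per hr

Final: 47.7309 /hr


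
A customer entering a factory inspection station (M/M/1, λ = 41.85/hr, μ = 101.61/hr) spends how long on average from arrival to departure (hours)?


W = 1/(μ−λ) = 1/(101.61 − 41.85) = 1/59.76 = 0.01673 hr

Final: 0.01673 hr


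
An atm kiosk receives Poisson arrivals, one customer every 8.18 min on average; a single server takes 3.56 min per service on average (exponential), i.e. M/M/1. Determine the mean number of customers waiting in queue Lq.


λ = 60/8.18 = 7.3350 /hr
μ = 60/3.56 = 16.8539 /hr
ρ = λ/μ = 7.3350/16.8539 = 0.4352
Lq = ρ²/(1−ρ) = 0.1894/0.5648 = 0.3354

Final: 0.3354


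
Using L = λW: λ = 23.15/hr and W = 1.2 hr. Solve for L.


L = λW = 23.15·1.2 = 27.7800

Final: 27.7800


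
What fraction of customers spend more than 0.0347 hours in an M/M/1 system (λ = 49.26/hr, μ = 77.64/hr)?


W ~ Exponential(μ−λ) for M/M/1.
μ − λ = 77.64 − 49.26 = 28.3800
P(W > t) = e^{−(μ−λ)t} = e^{−0.9848} = 0.373519

Final: 0.373519


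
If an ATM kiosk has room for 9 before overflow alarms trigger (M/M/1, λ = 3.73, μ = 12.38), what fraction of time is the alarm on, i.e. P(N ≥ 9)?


ρ = 3.73/12.38 = 0.3013
P(N ≥ n) = ρ^n = 0.3013^9 = 0.00002046

Final: 0.00002046


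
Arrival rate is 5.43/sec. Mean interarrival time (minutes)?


Mean interarrival time = 1/λ = 1/5.43 second = 0.18416 second
In minutes: 0.18416 × 0.0166667 = 0.003069 min

Final: 0.003069 min


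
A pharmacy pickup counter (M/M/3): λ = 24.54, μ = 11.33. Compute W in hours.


a = 2.1659; ρ = 0.7220; P₀ = 0.086186
Lq = P₀·a^c·ρ/(c!(1−ρ)²) = 1.36328
Wq = Lq/λ = 1.36328/24.54 = 0.05555 hr
W = Wq + 1/μ = 0.05555 + 0.08826 = 0.14381 hr

Final: 0.14381 hr


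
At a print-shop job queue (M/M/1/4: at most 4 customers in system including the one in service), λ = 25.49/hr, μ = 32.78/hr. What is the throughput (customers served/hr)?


ρ = 0.7776; P_K = (1−ρ)ρ^4/(1−ρ^5) = 0.113617
λ_eff = λ(1 − P_K) = 25.49·(1 − 0.113617) = 25.49·0.886383 = 22.5939 /hr

Final: 22.5939 /hr


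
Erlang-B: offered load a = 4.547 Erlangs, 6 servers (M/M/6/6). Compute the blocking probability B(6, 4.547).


B(c,a) = (a^c/c!) / Σ_{k=0}^{c} a^k/k!
a^6/6! = 12.274879
Σ terms (k=0..6): 1.00000 + 4.54700 + 10.33760 + 15.66836 + 17.81101 + 16.19733 + 12.27488 = 77.836191
B = 12.274879/77.836191 = 0.157701

Final: 0.157701


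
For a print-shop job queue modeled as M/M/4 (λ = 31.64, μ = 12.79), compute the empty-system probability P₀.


a = λ/μ = 31.64/12.79 = 2.4738; ρ = a/c = 0.6185
Σ_{k=0}^{3} a^k/k! (terms k=0..3) = 1.00000 + 2.47381 + 3.05986 + 2.52317 = 9.05684
Tail: a^4/(4!(1−ρ)) = 37.45103/(24·0.3815) = 4.08981
P₀ = 1/(9.05684 + 4.08981) = 1/13.14665 = 0.076065

Final: 0.076065


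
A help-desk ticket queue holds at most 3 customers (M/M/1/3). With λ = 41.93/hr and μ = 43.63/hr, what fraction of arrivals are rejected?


ρ = λ/μ = 41.93/43.63 = 0.9610
P_K = (1−ρ)ρ^K/(1−ρ^(K+1)) = (0.03896·0.887603)/(1 − 0.853019)
= 0.034585/0.146981 = 0.235299

Final: 0.235299


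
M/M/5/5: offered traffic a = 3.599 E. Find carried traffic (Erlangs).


B(5,3.599) = 0.163015 (Erlang-B)
Carried load = a(1 − B) = 3.599·(1 − 0.163015) = 3.599·0.836985 = 3.0123 E

Final: 3.0123 Erlangs


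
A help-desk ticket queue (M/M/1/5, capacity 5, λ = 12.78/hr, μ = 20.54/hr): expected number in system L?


ρ = 12.78/20.54 = 0.6222
L = ρ[1 − (K+1)ρ^K + Kρ^(K+1)] / [(1−ρ)(1−ρ^(K+1))]
Numerator: 0.6222·(1 − 6·0.093251 + 5·0.058021) = 0.454579
Denominator: (0.3778)·(0.941979) = 0.355879
L = 0.454579/0.355879 = 1.2773

Final: 1.2773


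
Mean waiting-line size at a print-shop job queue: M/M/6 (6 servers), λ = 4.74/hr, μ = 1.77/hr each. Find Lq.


a = λ/μ = 2.6780; ρ = a/6 = 0.4463
P₀ = 0.068118
Lq = P₀·a^c·ρ / (c!·(1−ρ)²) = 0.068118·368.83358·0.4463/(720·0.30655)
= 0.05081

Final: 0.05081


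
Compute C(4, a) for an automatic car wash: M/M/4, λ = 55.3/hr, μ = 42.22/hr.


a = λ/μ = 1.3098; ρ = a/4 = 0.3275
P₀ = 0.268495 (from M/M/c formula)
C(c,a) = [a^c/(c!(1−ρ))]·P₀ = [2.94325/(24·0.6725)]·0.268495
= 0.18234·0.268495 = 0.048959

Final: 0.048959


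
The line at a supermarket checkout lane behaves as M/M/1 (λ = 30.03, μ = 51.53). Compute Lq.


ρ = 30.03/51.53 = 0.5828
Lq = ρ²/(1−ρ) = 0.3396/0.4172 = 0.8140

Final: 0.8140


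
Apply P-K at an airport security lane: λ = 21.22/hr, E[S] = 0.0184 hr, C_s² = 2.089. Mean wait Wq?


ρ = λ·E[S] = 21.22·0.0184 = 0.3904
E[S²] = E[S]²(1+C_s²) = 0.0184²·(1+2.089) = 0.001046
Wq = λ·E[S²]/(2(1−ρ)) = 21.22·0.001046/(2·0.6096) = 0.01820 hr

Final: 0.01820 hr


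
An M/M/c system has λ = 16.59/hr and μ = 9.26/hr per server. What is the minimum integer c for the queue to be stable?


Stability requires cμ > λ ⇔ c > λ/μ.
λ/μ = 16.59/9.26 = 1.7916
Minimum integer c = ⌊1.7916⌋ + 1 = 2
Check: 2·9.26 = 18.52 > 16.59, while 1·9.26 = 9.26 ≤ 16.59

Final: 2 servers


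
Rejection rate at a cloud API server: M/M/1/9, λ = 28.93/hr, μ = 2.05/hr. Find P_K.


ρ = λ/μ = 28.93/2.05 = 14.1122
P_K = (1−ρ)ρ^K/(1−ρ^(K+1)) = (-13.1122·22199906909.265911)/(1 − 313289417992.713623)
= -291089511083.447693/-313289417991.713623 = 0.929139

Final: 0.929139


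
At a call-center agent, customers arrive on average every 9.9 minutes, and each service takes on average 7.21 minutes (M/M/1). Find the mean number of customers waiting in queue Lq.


λ = 60/9.9 = 6.0606 /hr
μ = 60/7.21 = 8.3218 /hr
ρ = λ/μ = 6.0606/8.3218 = 0.7283
Lq = ρ²/(1−ρ) = 0.5304/0.2717 = 1.9520

Final: 1.9520


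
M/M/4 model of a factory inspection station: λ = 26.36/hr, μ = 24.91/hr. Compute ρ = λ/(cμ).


ρ = λ/(cμ) = 26.36/(4·24.91) = 26.36/99.64 = 0.2646

Final: 0.2646


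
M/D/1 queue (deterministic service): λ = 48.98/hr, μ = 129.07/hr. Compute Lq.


ρ = 48.98/129.07 = 0.3795
M/D/1: Lq = ρ²/(2(1−ρ)) = 0.1440/(2·0.6205) = 0.11604

Final: 0.11604


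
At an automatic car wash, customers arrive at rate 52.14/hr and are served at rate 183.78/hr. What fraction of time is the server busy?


ρ = λ/μ = 52.14/183.78 = 0.2837

Final: 0.2837


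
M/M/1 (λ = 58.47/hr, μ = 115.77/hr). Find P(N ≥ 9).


ρ = 58.47/115.77 = 0.5051
P(N ≥ n) = ρ^n = 0.5051^9 = 0.002138

Final: 0.002138


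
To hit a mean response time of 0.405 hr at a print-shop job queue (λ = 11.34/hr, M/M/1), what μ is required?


W = 1/(μ−λ) ⇒ μ − λ = 1/W = 1/0.405 = 2.4691
μ = λ + 1/W = 11.34 + 2.4691 = 13.8091 per hr

Final: 13.8091 /hr


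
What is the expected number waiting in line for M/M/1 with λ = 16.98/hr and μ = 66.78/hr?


ρ = 16.98/66.78 = 0.2543
Lq = ρ²/(1−ρ) = 0.06465/0.7457 = 0.08670

Final: 0.08670


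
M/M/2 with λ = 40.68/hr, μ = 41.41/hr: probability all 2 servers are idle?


a = λ/μ = 40.68/41.41 = 0.9824; ρ = a/c = 0.4912
Σ_{k=0}^{1} a^k/k! (terms k=0..1) = 1.00000 + 0.98237 = 1.98237
Tail: a^2/(2!(1−ρ)) = 0.96505/(2·0.5088) = 0.94834
P₀ = 1/(1.98237 + 0.94834) = 1/2.93071 = 0.341215

Final: 0.341215


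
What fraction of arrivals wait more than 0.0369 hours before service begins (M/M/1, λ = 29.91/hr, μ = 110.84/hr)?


ρ = 29.91/110.84 = 0.2698
P(Wq > t) = ρ·e^{−(μ−λ)t} = 0.2698·e^{−2.9863}
= 0.2698·0.050473 = 0.013620

Final: 0.013620


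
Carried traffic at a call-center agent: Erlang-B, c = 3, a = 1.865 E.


B(3,1.865) = 0.190167 (Erlang-B)
Carried load = a(1 − B) = 1.865·(1 − 0.190167) = 1.865·0.809833 = 1.5103 E

Final: 1.5103 Erlangs


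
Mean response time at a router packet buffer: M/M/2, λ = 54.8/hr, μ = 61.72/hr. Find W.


a = 0.8879; ρ = 0.4439; P₀ = 0.385099
Lq = P₀·a^c·ρ/(c!(1−ρ)²) = 0.21794
Wq = Lq/λ = 0.21794/54.8 = 0.003977 hr
W = Wq + 1/μ = 0.003977 + 0.01620 = 0.02018 hr

Final: 0.02018 hr


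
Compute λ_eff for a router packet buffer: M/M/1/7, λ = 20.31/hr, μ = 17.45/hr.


ρ = 1.1639; P_K = (1−ρ)ρ^7/(1−ρ^8) = 0.200295
λ_eff = λ(1 − P_K) = 20.31·(1 − 0.200295) = 20.31·0.799705 = 16.2420 /hr

Final: 16.2420 /hr


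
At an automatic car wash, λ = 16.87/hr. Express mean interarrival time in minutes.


Mean interarrival time = 1/λ = 1/16.87 hour = 0.05928 hour
In minutes: 0.05928 × 60 = 3.5566 min

Final: 3.5566 min


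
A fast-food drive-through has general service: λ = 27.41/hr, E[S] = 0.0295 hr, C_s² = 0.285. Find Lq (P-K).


ρ = λ·E[S] = 27.41·0.0295 = 0.8086
Lq = ρ²(1+C_s²)/(2(1−ρ)) = 0.6538·(1+0.285)/(2·0.1914)
= 0.6538·1.2850/0.3828 = 2.19473

Final: 2.19473


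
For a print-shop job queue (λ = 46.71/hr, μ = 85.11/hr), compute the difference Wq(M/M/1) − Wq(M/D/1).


ρ = 46.71/85.11 = 0.5488
Wq(M/M/1) = ρ/(μ−λ) = 0.5488/38.40 = 0.01429 hr
Wq(M/D/1) = ρ/(2(μ−λ)) = 0.007146 hr
Savings = 0.01429 − 0.007146 = 0.007146 hr

Final: 0.007146 hr


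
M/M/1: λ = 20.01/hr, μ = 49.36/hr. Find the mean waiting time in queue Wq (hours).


ρ = 20.01/49.36 = 0.4054
Wq = ρ/(μ−λ) = 0.4054/(49.36 − 20.01) = 0.4054/29.35 = 0.01381 hr

Final: 0.01381 hr


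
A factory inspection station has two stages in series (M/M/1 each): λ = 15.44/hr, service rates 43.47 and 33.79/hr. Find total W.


Each node sees arrival rate λ = 15.44/hr (tandem ⇒ throughput preserved).
W₁ = 1/(μ₁−λ) = 1/(43.47−15.44) = 0.03568 hr
W₂ = 1/(μ₂−λ) = 1/(33.79−15.44) = 0.05450 hr
W_total = W₁ + W₂ = 0.03568 + 0.05450 = 0.09017 hr

Final: 0.09017 hr


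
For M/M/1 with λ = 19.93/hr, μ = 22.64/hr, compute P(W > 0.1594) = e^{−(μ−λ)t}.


W ~ Exponential(μ−λ) for M/M/1.
μ − λ = 22.64 − 19.93 = 2.7100
P(W > t) = e^{−(μ−λ)t} = e^{−0.4320} = 0.649226

Final: 0.649226


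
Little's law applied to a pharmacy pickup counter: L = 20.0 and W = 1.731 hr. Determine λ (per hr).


λ = L/W = 20.0/1.731 = 11.5540 /hr

Final: 11.5540 /hr


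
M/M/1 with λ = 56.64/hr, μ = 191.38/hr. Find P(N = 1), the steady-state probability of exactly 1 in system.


ρ = 56.64/191.38 = 0.2960
P_n = (1−ρ)·ρ^n = (1 − 0.2960)·0.2960^1 = 0.7040·0.295956 = 0.208366

Final: 0.208366


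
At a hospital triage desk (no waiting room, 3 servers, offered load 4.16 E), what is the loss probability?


B(c,a) = (a^c/c!) / Σ_{k=0}^{c} a^k/k!
a^3/3! = 11.998549
Σ terms (k=0..3): 1.00000 + 4.16000 + 8.65280 + 11.99855 = 25.811349
B = 11.998549/25.811349 = 0.464856

Final: 0.464856


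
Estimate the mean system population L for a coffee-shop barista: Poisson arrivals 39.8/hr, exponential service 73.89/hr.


ρ = λ/μ = 39.8/73.89 = 0.5386
L = ρ/(1−ρ) = 0.5386/(1 − 0.5386) = 0.5386/0.4614 = 1.1675

Final: 1.1675


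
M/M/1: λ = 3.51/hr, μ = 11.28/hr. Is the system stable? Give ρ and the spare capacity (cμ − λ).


Total capacity cμ = 1·11.28 = 11.28/hr
ρ = λ/(cμ) = 3.51/11.28 = 0.3112
Stable ⇔ ρ < 1: YES
Spare capacity = cμ − λ = 11.28 − 3.51 = 7.77/hr

Final: ρ = 0.3112; stable; margin = 7.77/hr


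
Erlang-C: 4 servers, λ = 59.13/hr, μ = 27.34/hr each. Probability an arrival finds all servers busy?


a = λ/μ = 2.1628; ρ = a/4 = 0.5407
P₀ = 0.109022 (from M/M/c formula)
C(c,a) = [a^c/(c!(1−ρ))]·P₀ = [21.87950/(24·0.4593)]·0.109022
= 1.98482·0.109022 = 0.216390

Final: 0.216390


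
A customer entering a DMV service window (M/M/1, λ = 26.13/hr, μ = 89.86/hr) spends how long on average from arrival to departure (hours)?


W = 1/(μ−λ) = 1/(89.86 − 26.13) = 1/63.73 = 0.01569 hr

Final: 0.01569 hr


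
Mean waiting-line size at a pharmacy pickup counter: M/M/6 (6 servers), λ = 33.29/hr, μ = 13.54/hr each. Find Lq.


a = λ/μ = 2.4586; ρ = a/6 = 0.4098
P₀ = 0.085113
Lq = P₀·a^c·ρ / (c!·(1−ρ)²) = 0.085113·220.88732·0.4098/(720·0.34837)
= 0.03071

Final: 0.03071


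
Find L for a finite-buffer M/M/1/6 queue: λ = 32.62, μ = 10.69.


ρ = 32.62/10.69 = 3.0514
L = ρ[1 − (K+1)ρ^K + Kρ^(K+1)] / [(1−ρ)(1−ρ^(K+1))]
Numerator: 3.0514·(1 − 7·807.304752 + 6·2463.450048) = 27861.468321
Denominator: (-2.0514)·(-2462.450048) = 5051.593037
L = 27861.468321/5051.593037 = 5.5154

Final: 5.5154


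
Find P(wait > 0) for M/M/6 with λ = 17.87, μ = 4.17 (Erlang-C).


a = λ/μ = 4.2854; ρ = a/6 = 0.7142
P₀ = 0.011936 (from M/M/c formula)
C(c,a) = [a^c/(c!(1−ρ))]·P₀ = [6193.42646/(720·0.2858)]·0.011936
= 30.10092·0.011936 = 0.359282

Final: 0.359282


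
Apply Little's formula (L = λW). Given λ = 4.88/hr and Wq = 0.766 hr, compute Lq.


Lq = λWq = 4.88·0.766 = 3.7381

Final: 3.7381


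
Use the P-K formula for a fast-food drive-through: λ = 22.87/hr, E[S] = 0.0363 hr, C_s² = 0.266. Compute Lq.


ρ = λ·E[S] = 22.87·0.0363 = 0.8302
Lq = ρ²(1+C_s²)/(2(1−ρ)) = 0.6892·(1+0.266)/(2·0.1698)
= 0.6892·1.2660/0.3396 = 2.56899

Final: 2.56899


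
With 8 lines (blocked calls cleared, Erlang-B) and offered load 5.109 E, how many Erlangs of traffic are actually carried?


B(8,5.109) = 0.075235 (Erlang-B)
Carried load = a(1 − B) = 5.109·(1 − 0.075235) = 5.109·0.924765 = 4.7246 E

Final: 4.7246 Erlangs


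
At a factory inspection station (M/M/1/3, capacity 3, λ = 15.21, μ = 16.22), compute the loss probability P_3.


ρ = λ/μ = 15.21/16.22 = 0.9377
P_K = (1−ρ)ρ^K/(1−ρ^(K+1)) = (0.06227·0.824584)/(1 − 0.773238)
= 0.051346/0.226762 = 0.226431

Final: 0.226431


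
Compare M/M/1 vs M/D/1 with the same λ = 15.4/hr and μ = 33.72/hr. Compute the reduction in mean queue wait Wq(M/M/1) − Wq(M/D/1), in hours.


ρ = 15.4/33.72 = 0.4567
Wq(M/M/1) = ρ/(μ−λ) = 0.4567/18.32 = 0.02493 hr
Wq(M/D/1) = ρ/(2(μ−λ)) = 0.01246 hr
Savings = 0.02493 − 0.01246 = 0.01246 hr

Final: 0.01246 hr


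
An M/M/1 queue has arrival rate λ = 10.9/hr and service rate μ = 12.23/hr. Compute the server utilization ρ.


ρ = λ/μ = 10.9/12.23 = 0.8913

Final: 0.8913


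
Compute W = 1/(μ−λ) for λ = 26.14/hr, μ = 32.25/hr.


W = 1/(μ−λ) = 1/(32.25 − 26.14) = 1/6.11 = 0.1637 hr

Final: 0.1637 hr


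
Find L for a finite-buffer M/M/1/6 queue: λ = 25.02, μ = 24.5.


ρ = 25.02/24.5 = 1.0212
L = ρ[1 − (K+1)ρ^K + Kρ^(K+1)] / [(1−ρ)(1−ρ^(K+1))]
Numerator: 1.0212·(1 − 7·1.134298 + 6·1.158373) = 0.010366
Denominator: (-0.02122)·(-0.158373) = 0.003361
L = 0.010366/0.003361 = 3.0840

Final: 3.0840


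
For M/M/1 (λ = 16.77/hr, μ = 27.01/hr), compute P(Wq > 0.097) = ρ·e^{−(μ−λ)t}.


ρ = 16.77/27.01 = 0.6209
P(Wq > t) = ρ·e^{−(μ−λ)t} = 0.6209·e^{−0.9933}
= 0.6209·0.370360 = 0.229949

Final: 0.229949


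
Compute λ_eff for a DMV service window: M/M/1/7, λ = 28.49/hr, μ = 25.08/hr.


ρ = 1.1360; P_K = (1−ρ)ρ^7/(1−ρ^8) = 0.187206
λ_eff = λ(1 − P_K) = 28.49·(1 − 0.187206) = 28.49·0.812794 = 23.1565 /hr

Final: 23.1565 /hr


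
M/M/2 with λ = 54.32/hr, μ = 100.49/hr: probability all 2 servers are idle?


a = λ/μ = 54.32/100.49 = 0.5406; ρ = a/c = 0.2703
Σ_{k=0}^{1} a^k/k! (terms k=0..1) = 1.00000 + 0.54055 = 1.54055
Tail: a^2/(2!(1−ρ)) = 0.29220/(2·0.7297) = 0.20021
P₀ = 1/(1.54055 + 0.20021) = 1/1.74076 = 0.574461

Final: 0.574461


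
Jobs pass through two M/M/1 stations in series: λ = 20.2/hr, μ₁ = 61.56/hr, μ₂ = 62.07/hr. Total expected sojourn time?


Each node sees arrival rate λ = 20.2/hr (tandem ⇒ throughput preserved).
W₁ = 1/(μ₁−λ) = 1/(61.56−20.2) = 0.02418 hr
W₂ = 1/(μ₂−λ) = 1/(62.07−20.2) = 0.02388 hr
W_total = W₁ + W₂ = 0.02418 + 0.02388 = 0.04806 hr

Final: 0.04806 hr


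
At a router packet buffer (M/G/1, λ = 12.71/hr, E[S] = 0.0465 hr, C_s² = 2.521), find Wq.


ρ = λ·E[S] = 12.71·0.0465 = 0.5910
E[S²] = E[S]²(1+C_s²) = 0.0465²·(1+2.521) = 0.007613
Wq = λ·E[S²]/(2(1−ρ)) = 12.71·0.007613/(2·0.4090) = 0.11830 hr

Final: 0.11830 hr


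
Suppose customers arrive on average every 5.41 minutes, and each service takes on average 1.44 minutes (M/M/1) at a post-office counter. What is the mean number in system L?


λ = 60/5.41 = 11.0906 /hr
μ = 60/1.44 = 41.6667 /hr
ρ = λ/μ = 11.0906/41.6667 = 0.2662
L = ρ/(1−ρ) = 0.2662/0.7338 = 0.3627

Final: 0.3627


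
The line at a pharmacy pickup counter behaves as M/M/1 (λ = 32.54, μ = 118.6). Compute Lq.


ρ = 32.54/118.6 = 0.2744
Lq = ρ²/(1−ρ) = 0.07528/0.7256 = 0.1037

Final: 0.1037


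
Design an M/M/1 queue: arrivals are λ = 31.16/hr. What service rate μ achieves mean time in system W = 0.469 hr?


W = 1/(μ−λ) ⇒ μ − λ = 1/W = 1/0.469 = 2.1322
μ = λ + 1/W = 31.16 + 2.1322 = 33.2922 per hr

Final: 33.2922 /hr


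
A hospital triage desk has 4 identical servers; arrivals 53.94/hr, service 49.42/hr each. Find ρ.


ρ = λ/(cμ) = 53.94/(4·49.42) = 53.94/197.68 = 0.2729

Final: 0.2729


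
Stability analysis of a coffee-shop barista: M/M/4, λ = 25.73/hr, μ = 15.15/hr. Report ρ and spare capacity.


Total capacity cμ = 4·15.15 = 60.60/hr
ρ = λ/(cμ) = 25.73/60.60 = 0.4246
Stable ⇔ ρ < 1: YES
Spare capacity = cμ − λ = 60.60 − 25.73 = 34.87/hr

Final: ρ = 0.4246; stable; margin = 34.87/hr


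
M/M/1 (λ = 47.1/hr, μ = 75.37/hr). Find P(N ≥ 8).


ρ = 47.1/75.37 = 0.6249
P(N ≥ n) = ρ^n = 0.6249^8 = 0.023258

Final: 0.023258


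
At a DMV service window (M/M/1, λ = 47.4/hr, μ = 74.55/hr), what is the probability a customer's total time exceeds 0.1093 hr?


W ~ Exponential(μ−λ) for M/M/1.
μ − λ = 74.55 − 47.4 = 27.1500
P(W > t) = e^{−(μ−λ)t} = e^{−2.9675} = 0.051432

Final: 0.051432


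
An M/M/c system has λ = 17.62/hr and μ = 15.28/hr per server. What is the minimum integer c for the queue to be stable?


Stability requires cμ > λ ⇔ c > λ/μ.
λ/μ = 17.62/15.28 = 1.1531
Minimum integer c = ⌊1.1531⌋ + 1 = 2
Check: 2·15.28 = 30.56 > 17.62, while 1·15.28 = 15.28 ≤ 17.62

Final: 2 servers


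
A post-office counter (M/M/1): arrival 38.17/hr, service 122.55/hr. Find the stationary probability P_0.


ρ = 38.17/122.55 = 0.3115
P_n = (1−ρ)·ρ^n = (1 − 0.3115)·0.3115^0 = 0.6885·1.000000 = 0.688535

Final: 0.688535


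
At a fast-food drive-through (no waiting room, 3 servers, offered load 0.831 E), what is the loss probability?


B(c,a) = (a^c/c!) / Σ_{k=0}^{c} a^k/k!
a^3/3! = 0.095643
Σ terms (k=0..3): 1.00000 + 0.83100 + 0.34528 + 0.09564 = 2.271923
B = 0.095643/2.271923 = 0.042098

Final: 0.042098


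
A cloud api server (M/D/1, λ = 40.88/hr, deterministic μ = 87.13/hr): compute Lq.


ρ = 40.88/87.13 = 0.4692
M/D/1: Lq = ρ²/(2(1−ρ)) = 0.2201/(2·0.5308) = 0.20735

Final: 0.20735


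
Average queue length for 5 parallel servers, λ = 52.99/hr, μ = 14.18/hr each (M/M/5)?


a = λ/μ = 3.7370; ρ = a/5 = 0.7474
P₀ = 0.019017
Lq = P₀·a^c·ρ / (c!·(1−ρ)²) = 0.019017·728.76657·0.7474/(120·0.06381)
= 1.35270

Final: 1.35270


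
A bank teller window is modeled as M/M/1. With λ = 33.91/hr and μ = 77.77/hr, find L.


ρ = λ/μ = 33.91/77.77 = 0.4360
L = ρ/(1−ρ) = 0.4360/(1 − 0.4360) = 0.4360/0.5640 = 0.7731

Final: 0.7731


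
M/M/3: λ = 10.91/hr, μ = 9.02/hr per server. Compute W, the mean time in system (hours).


a = 1.2095; ρ = 0.4032; P₀ = 0.291106
Lq = P₀·a^c·ρ/(c!(1−ρ)²) = 0.09718
Wq = Lq/λ = 0.09718/10.91 = 0.008907 hr
W = Wq + 1/μ = 0.008907 + 0.11086 = 0.11977 hr

Final: 0.11977 hr


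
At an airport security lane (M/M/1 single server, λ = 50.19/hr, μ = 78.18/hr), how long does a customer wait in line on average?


ρ = 50.19/78.18 = 0.6420
Wq = ρ/(μ−λ) = 0.6420/(78.18 − 50.19) = 0.6420/27.99 = 0.02294 hr

Final: 0.02294 hr


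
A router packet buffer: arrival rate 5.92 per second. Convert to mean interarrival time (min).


Mean interarrival time = 1/λ = 1/5.92 second = 0.16892 second
In minutes: 0.16892 × 0.0166667 = 0.002815 min

Final: 0.002815 min


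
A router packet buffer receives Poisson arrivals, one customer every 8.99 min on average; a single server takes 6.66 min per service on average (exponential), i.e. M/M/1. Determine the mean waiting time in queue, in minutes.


λ = 60/8.99 = 6.6741 /hr
μ = 60/6.66 = 9.0090 /hr
ρ = λ/μ = 6.6741/9.0090 = 0.7408
Wq = ρ/(μ−λ) = 0.7408/(9.0090−6.6741) = 0.31728 hr
In minutes: 0.31728·60 = 19.037 min

Final: 19.037 min
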